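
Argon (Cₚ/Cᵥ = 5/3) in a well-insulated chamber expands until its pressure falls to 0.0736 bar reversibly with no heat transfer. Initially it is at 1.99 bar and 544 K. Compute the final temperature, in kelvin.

T₂ ≈ 145 K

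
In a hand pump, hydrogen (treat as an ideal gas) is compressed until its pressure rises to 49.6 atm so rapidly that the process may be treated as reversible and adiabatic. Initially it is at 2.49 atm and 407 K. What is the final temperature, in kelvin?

T₂ ≈ 957 K

Along an adiabat T P^((1−γ)/γ) is constant, so T₂ = T₁ (P₂/P₁)^((γ−1)/γ).
For a diatomic ideal gas γ = 7/5, so (γ−1)/γ = 2/7.
T₂ = 407 × (49.6/2.49)^(2/7) = 956.8 K.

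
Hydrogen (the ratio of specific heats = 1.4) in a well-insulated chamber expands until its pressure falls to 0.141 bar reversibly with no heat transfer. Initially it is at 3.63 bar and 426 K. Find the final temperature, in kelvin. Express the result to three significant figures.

Adiabatic: T₂/T₁ = (P₂/P₁)^((γ−1)/γ).
T₂ = 426 × (0.141/3.63)^(0.286) = 168.4 K.

T₂ ≈ 168 K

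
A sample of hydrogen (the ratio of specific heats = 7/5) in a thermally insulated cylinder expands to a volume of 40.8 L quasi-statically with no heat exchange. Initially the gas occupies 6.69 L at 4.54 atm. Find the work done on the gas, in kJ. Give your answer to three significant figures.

P₂ = P₁(V₁/V₂)^γ = 4.54×(6.69/40.8)^(7/5) = 0.3612 atm.
For a reversible adiabat, W_by_gas = (P₁V₁ − P₂V₂)/(γ−1).
W_by = (460000×0.00669 − 36600×0.0408) / (2/5) = 3961 J.
W_on_gas = −W_by = -3961 J.

W ≈ -3.96 kJ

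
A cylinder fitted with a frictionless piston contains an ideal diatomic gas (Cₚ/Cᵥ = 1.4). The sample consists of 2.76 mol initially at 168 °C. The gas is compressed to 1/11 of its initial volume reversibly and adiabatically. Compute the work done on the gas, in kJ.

W ≈ 40.7 kJ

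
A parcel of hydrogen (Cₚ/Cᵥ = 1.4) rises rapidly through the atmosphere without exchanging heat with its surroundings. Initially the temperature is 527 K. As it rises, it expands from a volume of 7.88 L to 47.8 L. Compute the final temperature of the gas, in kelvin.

Adiabatic: T₁V₁^(γ−1) = T₂V₂^(γ−1) ⇒ T₂ = T₁ (V₁/V₂)^(γ−1).
T₂ = 527 × (7.88/47.8)^(0.4) = 256.2 K.

T₂ ≈ 256 K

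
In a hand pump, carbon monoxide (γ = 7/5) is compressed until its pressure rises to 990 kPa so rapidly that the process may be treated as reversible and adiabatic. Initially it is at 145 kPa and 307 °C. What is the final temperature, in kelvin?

T₂ ≈ 1000 K

Adiabatic: T₂/T₁ = (P₂/P₁)^((γ−1)/γ).
T₁ = 307 °C = 580.1 K.
T₂ = 580.1 × (990/145)^(2/7) = 1004 K.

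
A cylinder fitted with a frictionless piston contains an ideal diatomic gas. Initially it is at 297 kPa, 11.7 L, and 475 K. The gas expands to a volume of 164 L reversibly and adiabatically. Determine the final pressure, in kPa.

P₂ ≈ 7.37 kPa

Adiabatic: P₁V₁^γ = P₂V₂^γ ⇒ P₂ = P₁ (V₁/V₂)^γ.
γ = 7/5 for a diatomic ideal gas.
P₂ = 297 × (11.7/164)^(7/5) = 7.369 kPa.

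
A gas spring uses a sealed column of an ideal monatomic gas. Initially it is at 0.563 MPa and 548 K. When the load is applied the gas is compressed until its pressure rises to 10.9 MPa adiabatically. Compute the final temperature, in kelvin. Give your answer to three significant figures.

T₂ ≈ 1790 K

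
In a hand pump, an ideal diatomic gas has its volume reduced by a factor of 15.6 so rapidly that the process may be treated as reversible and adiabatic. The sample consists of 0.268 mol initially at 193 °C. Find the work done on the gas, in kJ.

Adiabatic: T₁V₁^(γ−1) = T₂V₂^(γ−1) ⇒ T₂ = T₁ (V₁/V₂)^(γ−1).
γ = 7/5 for a diatomic ideal gas, so γ−1 = 2/5.
T₁ = 193 °C = 466.1 K.
T₂ = 466.1 × 15.6^(2/5) = 1399 K.
Q = 0, so ΔU = W_on_gas = nCᵥΔT with Cᵥ = R/(γ−1) = 20.79 J/(mol·K).
ΔU = 0.268 × 20.79 × (1399 − 466.1) = 5196 J.

W ≈ 5.20 kJ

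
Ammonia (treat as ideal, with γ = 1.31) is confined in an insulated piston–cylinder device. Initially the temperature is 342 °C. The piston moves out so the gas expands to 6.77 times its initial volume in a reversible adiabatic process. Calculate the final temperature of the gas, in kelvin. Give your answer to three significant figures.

For a reversible adiabat TV^(γ−1) is constant, so T₂ = T₁ (V₁/V₂)^(γ−1).
T₁ = 342 °C = 615.1 K.
T₂ = 615.1 × (1/6.77)^(0.31) = 340 K.

T₂ ≈ 340 K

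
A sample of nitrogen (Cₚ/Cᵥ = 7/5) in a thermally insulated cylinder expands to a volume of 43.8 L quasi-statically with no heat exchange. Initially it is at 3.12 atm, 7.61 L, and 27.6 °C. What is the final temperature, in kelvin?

T₂ ≈ 149 K

Adiabatic: T₁V₁^(γ−1) = T₂V₂^(γ−1) ⇒ T₂ = T₁ (V₁/V₂)^(γ−1).
T₁ = 27.6 °C = 300.8 K.
T₂ = 300.8 × (7.61/43.8)^(2/5) = 149.3 K.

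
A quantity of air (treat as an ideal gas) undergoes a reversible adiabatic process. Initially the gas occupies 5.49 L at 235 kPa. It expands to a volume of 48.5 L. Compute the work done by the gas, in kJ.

W ≈ 1.88 kJ

γ = 7/5 for a diatomic ideal gas.
P₂ = P₁(V₁/V₂)^γ = 235×(5.49/48.5)^(7/5) = 11.13 kPa.
For a reversible adiabat, W_by_gas = (P₁V₁ − P₂V₂)/(γ−1).
W_by = (235000×0.00549 − 11130×0.0485) / (2/5) = 1876 J.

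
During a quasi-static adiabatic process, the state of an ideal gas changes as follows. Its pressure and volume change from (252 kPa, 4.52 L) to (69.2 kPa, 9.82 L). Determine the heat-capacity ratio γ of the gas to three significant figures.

γ ≈ 1.67

PV^γ = const ⇒ γ = ln(P₂/P₁) / ln(V₁/V₂).
γ = ln(69.2/252) / ln(4.52/9.82) = 1.666.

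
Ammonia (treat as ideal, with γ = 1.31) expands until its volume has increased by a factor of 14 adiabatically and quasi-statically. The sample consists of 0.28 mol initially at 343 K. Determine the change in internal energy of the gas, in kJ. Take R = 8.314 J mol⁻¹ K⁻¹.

For a reversible adiabat TV^(γ−1) is constant, so T₂ = T₁ (V₁/V₂)^(γ−1).
T₂ = 343 × (1/14)^(0.31) = 151.4 K.
Q = 0, so ΔU = W_on_gas = nCᵥΔT with Cᵥ = R/(γ−1) = 26.82 J/(mol·K).
ΔU = 0.28 × 26.82 × (151.4 − 343) = -1439 J.

ΔU ≈ -1.44 kJ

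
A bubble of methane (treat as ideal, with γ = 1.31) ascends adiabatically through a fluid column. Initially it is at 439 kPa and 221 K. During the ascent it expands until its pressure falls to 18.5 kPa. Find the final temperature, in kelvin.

Adiabatic: T₂/T₁ = (P₂/P₁)^((γ−1)/γ).
T₂ = 221 × (18.5/439)^(0.237) = 104.5 K.

T₂ ≈ 104 K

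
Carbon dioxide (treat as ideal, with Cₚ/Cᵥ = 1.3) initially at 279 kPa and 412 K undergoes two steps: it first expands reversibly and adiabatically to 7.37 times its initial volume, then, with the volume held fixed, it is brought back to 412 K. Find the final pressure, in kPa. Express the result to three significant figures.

Adiabatic step (PV^γ = const): P₂ = 279×(1/7.37)^(1.3) = 20.79 kPa; T₂ = 412×(1/7.37)^(0.3) = 226.3 K.
Isochoric: P₃ = P₂(T₃/T₂) = 20.79 × (412/226.3) = 37.86 kPa.

P₃ ≈ 37.9 kPa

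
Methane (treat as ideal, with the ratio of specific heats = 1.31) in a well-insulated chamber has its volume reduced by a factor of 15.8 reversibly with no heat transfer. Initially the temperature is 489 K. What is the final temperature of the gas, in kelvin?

T₂ ≈ 1150 K

For a reversible adiabat TV^(γ−1) is constant, so T₂ = T₁ (V₁/V₂)^(γ−1).
T₂ = 489 × 15.8^(0.31) = 1151 K.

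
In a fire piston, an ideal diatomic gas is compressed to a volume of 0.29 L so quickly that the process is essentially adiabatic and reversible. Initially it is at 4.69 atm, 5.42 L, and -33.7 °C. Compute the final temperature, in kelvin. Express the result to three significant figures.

T₂ ≈ 772 K

For a reversible adiabat TV^(γ−1) is constant, so T₂ = T₁ (V₁/V₂)^(γ−1).
γ = 7/5 for a diatomic ideal gas.
T₁ = -33.7 °C = 239.4 K.
T₂ = 239.4 × (5.42/0.29)^(2/5) = 772.4 K.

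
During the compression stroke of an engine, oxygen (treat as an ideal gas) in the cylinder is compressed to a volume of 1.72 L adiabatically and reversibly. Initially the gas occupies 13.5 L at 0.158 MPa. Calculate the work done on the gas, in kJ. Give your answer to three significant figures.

W ≈ 6.83 kJ

γ = 7/5 for a diatomic ideal gas.
P₂ = P₁(V₁/V₂)^γ = 0.158×(13.5/1.72)^(7/5) = 2.827 MPa.
For a reversible adiabat, W_by_gas = (P₁V₁ − P₂V₂)/(γ−1).
W_by = (158000×0.0135 − 2.827×10^6×0.00172) / (2/5) = -6825 J.
W_on_gas = −W_by = 6825 J.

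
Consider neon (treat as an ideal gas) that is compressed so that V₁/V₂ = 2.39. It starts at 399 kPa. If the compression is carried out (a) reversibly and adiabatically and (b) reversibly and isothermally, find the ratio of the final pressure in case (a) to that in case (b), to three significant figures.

For a monatomic ideal gas γ = 5/3.
Isothermal: P_b = P₁(V₁/V₂) = 399×2.39.
Adiabatic: P_a = P₁(V₁/V₂)^γ = 399×2.39^(5/3).
P_a/P_b = (V₁/V₂)^(γ−1) = 2.39^(2/3) = 1.788.

P_adiabatic / P_isothermal ≈ 1.79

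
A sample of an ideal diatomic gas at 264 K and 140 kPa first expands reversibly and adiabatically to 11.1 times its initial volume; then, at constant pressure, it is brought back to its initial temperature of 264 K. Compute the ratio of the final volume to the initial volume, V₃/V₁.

V₃/V₁ ≈ 29.1

For a diatomic ideal gas γ = 7/5.
Adiabatic step: V₂/V₁ = 11.1; T₂ = T₁·(1/11.1)^(2/5) = 100.8 K.
Isobaric step: V₃/V₂ = T₃/T₂ = 264/100.8.
V₃/V₁ = (V₂/V₁)(V₃/V₂) = 11.1 × (264/100.8) = 29.07.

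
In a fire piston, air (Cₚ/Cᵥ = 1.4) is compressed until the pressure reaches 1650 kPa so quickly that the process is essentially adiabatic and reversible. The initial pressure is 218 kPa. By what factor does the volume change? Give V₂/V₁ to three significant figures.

V₂/V₁ ≈ 0.236

From PV^γ = const, V₂/V₁ = (P₁/P₂)^(1/γ).
V₂/V₁ = (218/1650)^(0.714) = 0.2356.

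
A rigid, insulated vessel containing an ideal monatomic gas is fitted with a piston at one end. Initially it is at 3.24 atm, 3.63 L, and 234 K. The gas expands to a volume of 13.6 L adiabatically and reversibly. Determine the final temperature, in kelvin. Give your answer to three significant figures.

Adiabatic: T₁V₁^(γ−1) = T₂V₂^(γ−1) ⇒ T₂ = T₁ (V₁/V₂)^(γ−1).
γ = 5/3 for a monatomic ideal gas.
T₂ = 234 × (3.63/13.6)^(2/3) = 97.01 K.

T₂ ≈ 97.0 K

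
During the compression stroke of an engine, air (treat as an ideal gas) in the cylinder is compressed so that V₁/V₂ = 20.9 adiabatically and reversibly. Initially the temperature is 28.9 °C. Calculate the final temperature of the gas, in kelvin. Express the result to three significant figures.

For a reversible adiabat TV^(γ−1) is constant, so T₂ = T₁ (V₁/V₂)^(γ−1).
For a diatomic ideal gas γ = 7/5, so γ−1 = 2/5.
T₁ = 28.9 °C = 302 K.
T₂ = 302 × 20.9^(2/5) = 1019 K.

T₂ ≈ 1020 K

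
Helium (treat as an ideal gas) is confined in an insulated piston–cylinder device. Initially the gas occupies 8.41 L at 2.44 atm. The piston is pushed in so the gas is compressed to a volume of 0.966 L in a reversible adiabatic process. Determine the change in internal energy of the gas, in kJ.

ΔU ≈ 10.1 kJ

γ = 5/3 for a monatomic ideal gas.
P₂ = P₁(V₁/V₂)^γ = 2.44×(8.41/0.966)^(5/3) = 89.9 atm.
For a reversible adiabat, W_by_gas = (P₁V₁ − P₂V₂)/(γ−1).
W_by = (247200×0.00841 − 9.109×10^6×0.000966) / (2/3) = -10080 J.
Q = 0 ⇒ ΔU = −W_by = 10080 J.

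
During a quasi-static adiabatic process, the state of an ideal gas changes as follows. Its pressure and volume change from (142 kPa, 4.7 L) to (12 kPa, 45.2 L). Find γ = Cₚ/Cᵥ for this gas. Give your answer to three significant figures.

γ ≈ 1.09

PV^γ = const ⇒ γ = ln(P₂/P₁) / ln(V₁/V₂).
γ = ln(12/142) / ln(4.7/45.2) = 1.092.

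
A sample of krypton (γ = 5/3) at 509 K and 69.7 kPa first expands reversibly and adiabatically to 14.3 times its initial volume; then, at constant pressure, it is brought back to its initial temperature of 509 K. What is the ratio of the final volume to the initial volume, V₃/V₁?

Adiabatic step: V₂/V₁ = 14.3; T₂ = T₁·(1/14.3)^(2/3) = 86.4 K.
Isobaric step: V₃/V₂ = T₃/T₂ = 509/86.4.
V₃/V₁ = (V₂/V₁)(V₃/V₂) = 14.3 × (509/86.4) = 84.25.

V₃/V₁ ≈ 84.2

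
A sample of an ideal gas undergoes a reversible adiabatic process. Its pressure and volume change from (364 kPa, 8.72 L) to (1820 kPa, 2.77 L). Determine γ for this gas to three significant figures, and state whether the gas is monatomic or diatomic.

γ ≈ 1.40; diatomic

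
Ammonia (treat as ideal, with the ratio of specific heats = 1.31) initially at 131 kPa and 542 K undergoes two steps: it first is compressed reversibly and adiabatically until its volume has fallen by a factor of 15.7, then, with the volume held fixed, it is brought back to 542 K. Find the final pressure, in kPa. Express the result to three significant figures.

P₃ ≈ 2060 kPa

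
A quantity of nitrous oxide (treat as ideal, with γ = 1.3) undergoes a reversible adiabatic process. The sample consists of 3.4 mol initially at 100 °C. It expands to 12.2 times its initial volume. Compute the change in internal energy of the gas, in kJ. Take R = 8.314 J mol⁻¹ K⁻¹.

For a reversible adiabat TV^(γ−1) is constant, so T₂ = T₁ (V₁/V₂)^(γ−1).
T₁ = 100 °C = 373.1 K.
T₂ = 373.1 × (1/12.2)^(0.3) = 176.2 K.
Q = 0, so ΔU = W_on_gas = nCᵥΔT with Cᵥ = R/(γ−1) = 27.71 J/(mol·K).
ΔU = 3.4 × 27.71 × (176.2 − 373.1) = -18560 J.

ΔU ≈ -18.6 kJ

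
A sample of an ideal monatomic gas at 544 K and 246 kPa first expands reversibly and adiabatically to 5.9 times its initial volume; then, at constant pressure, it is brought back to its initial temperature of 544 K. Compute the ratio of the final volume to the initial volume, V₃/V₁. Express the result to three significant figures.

V₃/V₁ ≈ 19.3

For a monatomic ideal gas γ = 5/3.
Adiabatic step: V₂/V₁ = 5.9; T₂ = T₁·(1/5.9)^(2/3) = 166.6 K.
Isobaric step: V₃/V₂ = T₃/T₂ = 544/166.6.
V₃/V₁ = (V₂/V₁)(V₃/V₂) = 5.9 × (544/166.6) = 19.26.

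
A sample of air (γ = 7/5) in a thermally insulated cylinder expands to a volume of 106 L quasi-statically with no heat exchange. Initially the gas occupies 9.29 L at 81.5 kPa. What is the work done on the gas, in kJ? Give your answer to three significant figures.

P₂ = P₁(V₁/V₂)^γ = 81.5×(9.29/106)^(7/5) = 2.697 kPa.
For a reversible adiabat, W_by_gas = (P₁V₁ − P₂V₂)/(γ−1).
W_by = (81500×0.00929 − 2697×0.106) / (2/5) = 1178 J.
W_on_gas = −W_by = -1178 J.

W ≈ -1.18 kJ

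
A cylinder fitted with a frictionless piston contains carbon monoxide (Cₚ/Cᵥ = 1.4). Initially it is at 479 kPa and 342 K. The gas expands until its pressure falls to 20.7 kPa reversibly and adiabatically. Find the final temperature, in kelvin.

Adiabatic: T₂/T₁ = (P₂/P₁)^((γ−1)/γ).
T₂ = 342 × (20.7/479)^(0.286) = 139.4 K.

T₂ ≈ 139 K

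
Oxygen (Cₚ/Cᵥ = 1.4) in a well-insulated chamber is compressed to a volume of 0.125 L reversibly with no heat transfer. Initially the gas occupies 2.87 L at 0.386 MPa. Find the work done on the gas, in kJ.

P₂ = P₁(V₁/V₂)^γ = 0.386×(2.87/0.125)^(1.4) = 31.04 MPa.
For a reversible adiabat, W_by_gas = (P₁V₁ − P₂V₂)/(γ−1).
W_by = (386000×0.00287 − 3.104×10^7×0.000125) / (0.4) = -6931 J.
W_on_gas = −W_by = 6931 J.

W ≈ 6.93 kJ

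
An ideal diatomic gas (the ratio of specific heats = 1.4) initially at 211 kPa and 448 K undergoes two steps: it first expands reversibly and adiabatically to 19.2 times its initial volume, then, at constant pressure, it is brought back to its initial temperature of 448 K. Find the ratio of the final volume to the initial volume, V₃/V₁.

Adiabatic step: V₂/V₁ = 19.2; T₂ = T₁·(1/19.2)^(0.4) = 137.4 K.
Isobaric step: V₃/V₂ = T₃/T₂ = 448/137.4.
V₃/V₁ = (V₂/V₁)(V₃/V₂) = 19.2 × (448/137.4) = 62.61.

V₃/V₁ ≈ 62.6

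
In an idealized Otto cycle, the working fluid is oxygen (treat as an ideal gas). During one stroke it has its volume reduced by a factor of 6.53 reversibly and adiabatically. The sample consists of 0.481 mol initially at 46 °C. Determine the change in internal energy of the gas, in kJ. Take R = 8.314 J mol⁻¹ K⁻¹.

ΔU ≈ 3.57 kJ

Adiabatic: T₁V₁^(γ−1) = T₂V₂^(γ−1) ⇒ T₂ = T₁ (V₁/V₂)^(γ−1).
γ = 7/5 for a diatomic ideal gas, so γ−1 = 2/5.
T₁ = 46 °C = 319.1 K.
T₂ = 319.1 × 6.53^(2/5) = 676 K.
Q = 0, so ΔU = W_on_gas = nCᵥΔT with Cᵥ = R/(γ−1) = 20.79 J/(mol·K).
ΔU = 0.481 × 20.79 × (676 − 319.1) = 3568 J.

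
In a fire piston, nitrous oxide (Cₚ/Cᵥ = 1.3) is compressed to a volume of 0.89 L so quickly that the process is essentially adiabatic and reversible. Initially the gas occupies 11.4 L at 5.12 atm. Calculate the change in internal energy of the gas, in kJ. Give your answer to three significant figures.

P₂ = P₁(V₁/V₂)^γ = 5.12×(11.4/0.89)^(1.3) = 140.9 atm.
For a reversible adiabat, W_by_gas = (P₁V₁ − P₂V₂)/(γ−1).
W_by = (518800×0.0114 − 1.428×10^7×0.00089) / (0.3) = -22650 J.
Q = 0 ⇒ ΔU = −W_by = 22650 J.

ΔU ≈ 22.7 kJ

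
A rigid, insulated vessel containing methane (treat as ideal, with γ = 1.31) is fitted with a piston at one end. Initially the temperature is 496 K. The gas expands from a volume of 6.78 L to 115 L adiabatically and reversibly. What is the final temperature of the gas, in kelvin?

T₂ ≈ 206 K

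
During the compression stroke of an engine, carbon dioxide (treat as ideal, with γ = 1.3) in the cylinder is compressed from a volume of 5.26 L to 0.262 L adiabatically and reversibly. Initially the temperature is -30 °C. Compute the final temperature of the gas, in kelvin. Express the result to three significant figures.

For a reversible adiabat TV^(γ−1) is constant, so T₂ = T₁ (V₁/V₂)^(γ−1).
T₁ = -30 °C = 243.1 K.
T₂ = 243.1 × (5.26/0.262)^(0.3) = 598 K.

T₂ ≈ 598 K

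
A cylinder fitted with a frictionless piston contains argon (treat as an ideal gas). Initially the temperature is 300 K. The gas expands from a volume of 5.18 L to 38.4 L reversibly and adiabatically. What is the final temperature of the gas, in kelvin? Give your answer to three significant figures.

Adiabatic: T₁V₁^(γ−1) = T₂V₂^(γ−1) ⇒ T₂ = T₁ (V₁/V₂)^(γ−1).
For a monatomic ideal gas γ = 5/3, so γ−1 = 2/3.
T₂ = 300 × (5.18/38.4)^(2/3) = 78.91 K.

T₂ ≈ 78.9 K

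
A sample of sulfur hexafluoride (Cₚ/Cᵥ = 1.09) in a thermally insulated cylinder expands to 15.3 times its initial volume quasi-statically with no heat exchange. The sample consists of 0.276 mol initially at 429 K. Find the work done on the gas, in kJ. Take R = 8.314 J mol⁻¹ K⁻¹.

Adiabatic: T₁V₁^(γ−1) = T₂V₂^(γ−1) ⇒ T₂ = T₁ (V₁/V₂)^(γ−1).
T₂ = 429 × (1/15.3)^(0.09) = 335.6 K.
Q = 0, so ΔU = W_on_gas = nCᵥΔT with Cᵥ = R/(γ−1) = 92.38 J/(mol·K).
ΔU = 0.276 × 92.38 × (335.6 − 429) = -2381 J.

W ≈ -2.38 kJ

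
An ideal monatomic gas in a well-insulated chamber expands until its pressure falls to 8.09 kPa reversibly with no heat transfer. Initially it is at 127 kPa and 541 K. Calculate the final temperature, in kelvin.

Adiabatic: T₂/T₁ = (P₂/P₁)^((γ−1)/γ).
For a monatomic ideal gas γ = 5/3, so (γ−1)/γ = 2/5.
T₂ = 541 × (8.09/127)^(2/5) = 179.8 K.

T₂ ≈ 180 K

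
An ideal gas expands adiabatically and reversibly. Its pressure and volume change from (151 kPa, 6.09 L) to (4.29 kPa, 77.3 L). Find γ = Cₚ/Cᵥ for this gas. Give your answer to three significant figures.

γ ≈ 1.40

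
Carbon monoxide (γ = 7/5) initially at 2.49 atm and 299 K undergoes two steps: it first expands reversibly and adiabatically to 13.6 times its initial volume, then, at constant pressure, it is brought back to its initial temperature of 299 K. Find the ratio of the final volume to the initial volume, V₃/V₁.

Adiabatic step: V₂/V₁ = 13.6; T₂ = T₁·(1/13.6)^(2/5) = 105.3 K.
Isobaric step: V₃/V₂ = T₃/T₂ = 299/105.3.
V₃/V₁ = (V₂/V₁)(V₃/V₂) = 13.6 × (299/105.3) = 38.63.

V₃/V₁ ≈ 38.6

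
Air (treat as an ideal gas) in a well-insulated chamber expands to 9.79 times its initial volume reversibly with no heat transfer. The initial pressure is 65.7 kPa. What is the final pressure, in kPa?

P₂ ≈ 2.69 kPa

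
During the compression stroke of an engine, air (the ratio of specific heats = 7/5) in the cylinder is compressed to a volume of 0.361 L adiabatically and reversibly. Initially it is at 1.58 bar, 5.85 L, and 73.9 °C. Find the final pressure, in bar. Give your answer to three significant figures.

Since PV^γ is constant along a reversible adiabat, P₂ = P₁ (V₁/V₂)^γ.
P₂ = 1.58 × (5.85/0.361)^(7/5) = 78.01 bar.

P₂ ≈ 78.0 bar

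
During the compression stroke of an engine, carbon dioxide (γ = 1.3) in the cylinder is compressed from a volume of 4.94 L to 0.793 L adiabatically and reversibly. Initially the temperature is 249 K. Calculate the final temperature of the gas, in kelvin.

Adiabatic: T₁V₁^(γ−1) = T₂V₂^(γ−1) ⇒ T₂ = T₁ (V₁/V₂)^(γ−1).
T₂ = 249 × (4.94/0.793)^(0.3) = 431.1 K.

T₂ ≈ 431 K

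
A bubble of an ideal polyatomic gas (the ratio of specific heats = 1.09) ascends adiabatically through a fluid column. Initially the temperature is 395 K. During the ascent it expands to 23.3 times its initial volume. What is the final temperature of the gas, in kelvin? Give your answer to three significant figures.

T₂ ≈ 298 K

For a reversible adiabat TV^(γ−1) is constant, so T₂ = T₁ (V₁/V₂)^(γ−1).
T₂ = 395 × (1/23.3)^(0.09) = 297.5 K.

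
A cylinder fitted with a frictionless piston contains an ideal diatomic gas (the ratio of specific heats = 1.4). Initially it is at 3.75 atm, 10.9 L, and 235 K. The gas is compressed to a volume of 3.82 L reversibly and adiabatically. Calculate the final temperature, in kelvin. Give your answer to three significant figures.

For a reversible adiabat TV^(γ−1) is constant, so T₂ = T₁ (V₁/V₂)^(γ−1).
T₂ = 235 × (10.9/3.82)^(0.4) = 357.4 K.

T₂ ≈ 357 K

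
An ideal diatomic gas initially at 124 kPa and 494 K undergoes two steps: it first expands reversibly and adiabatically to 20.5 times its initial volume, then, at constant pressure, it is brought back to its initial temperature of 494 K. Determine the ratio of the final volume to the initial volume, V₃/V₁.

V₃/V₁ ≈ 68.6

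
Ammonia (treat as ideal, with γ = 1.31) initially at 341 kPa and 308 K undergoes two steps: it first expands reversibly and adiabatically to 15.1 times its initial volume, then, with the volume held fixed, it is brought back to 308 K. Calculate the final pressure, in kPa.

P₃ ≈ 22.6 kPa

Adiabatic step (PV^γ = const): P₂ = 341×(1/15.1)^(1.31) = 9.734 kPa; T₂ = 308×(1/15.1)^(0.31) = 132.8 K.
Isochoric: P₃ = P₂(T₃/T₂) = 9.734 × (308/132.8) = 22.58 kPa.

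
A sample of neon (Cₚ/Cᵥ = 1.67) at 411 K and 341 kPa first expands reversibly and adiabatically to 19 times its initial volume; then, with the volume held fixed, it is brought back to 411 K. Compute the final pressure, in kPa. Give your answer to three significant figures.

Adiabatic step (PV^γ = const): P₂ = 341×(1/19)^(1.67) = 2.496 kPa; T₂ = 411×(1/19)^(0.67) = 57.16 K.
Isochoric: P₃ = P₂(T₃/T₂) = 2.496 × (411/57.16) = 17.95 kPa.

P₃ ≈ 17.9 kPa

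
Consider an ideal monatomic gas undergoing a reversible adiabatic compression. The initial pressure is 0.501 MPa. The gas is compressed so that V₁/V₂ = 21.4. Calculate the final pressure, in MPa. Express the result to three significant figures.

P₂ ≈ 82.6 MPa

Since PV^γ is constant along a reversible adiabat, P₂ = P₁ (V₁/V₂)^γ.
For a monatomic ideal gas γ = 5/3.
P₂ = 0.501 × 21.4^(5/3) = 82.64 MPa.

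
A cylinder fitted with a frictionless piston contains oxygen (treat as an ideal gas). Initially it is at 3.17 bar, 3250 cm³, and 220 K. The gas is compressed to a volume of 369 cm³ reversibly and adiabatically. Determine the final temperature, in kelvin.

For a reversible adiabat TV^(γ−1) is constant, so T₂ = T₁ (V₁/V₂)^(γ−1).
γ = 7/5 for a diatomic ideal gas.
T₂ = 220 × (3250/369)^(2/5) = 525.2 K.

T₂ ≈ 525 K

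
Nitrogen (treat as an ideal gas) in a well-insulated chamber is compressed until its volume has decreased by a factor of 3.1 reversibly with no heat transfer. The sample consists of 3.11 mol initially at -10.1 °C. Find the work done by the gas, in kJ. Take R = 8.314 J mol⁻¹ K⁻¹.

W ≈ -9.73 kJ

For a reversible adiabat TV^(γ−1) is constant, so T₂ = T₁ (V₁/V₂)^(γ−1).
γ = 7/5 for a diatomic ideal gas, so γ−1 = 2/5.
T₁ = -10.1 °C = 263 K.
T₂ = 263 × 3.1^(2/5) = 413.6 K.
Q = 0, so ΔU = W_on_gas = nCᵥΔT with Cᵥ = R/(γ−1) = 20.79 J/(mol·K).
ΔU = 3.11 × 20.79 × (413.6 − 263) = 9732 J.
Work done by the gas = −ΔU = -9732 J.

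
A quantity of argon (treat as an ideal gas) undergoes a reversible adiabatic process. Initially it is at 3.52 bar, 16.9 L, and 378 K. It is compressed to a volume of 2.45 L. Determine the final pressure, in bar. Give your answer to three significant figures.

P₂ ≈ 88.0 bar

Since PV^γ is constant along a reversible adiabat, P₂ = P₁ (V₁/V₂)^γ.
γ = 5/3 for a monatomic ideal gas.
P₂ = 3.52 × (16.9/2.45)^(5/3) = 87.99 bar.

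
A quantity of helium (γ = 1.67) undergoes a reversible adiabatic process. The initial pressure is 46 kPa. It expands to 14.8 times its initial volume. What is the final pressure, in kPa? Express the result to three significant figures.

P₂ ≈ 0.511 kPa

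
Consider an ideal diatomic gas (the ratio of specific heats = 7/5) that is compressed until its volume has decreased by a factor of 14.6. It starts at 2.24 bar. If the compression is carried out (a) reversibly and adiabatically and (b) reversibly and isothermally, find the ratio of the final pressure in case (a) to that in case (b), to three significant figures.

P_adiabatic / P_isothermal ≈ 2.92

Isothermal: P_b = P₁(V₁/V₂) = 2.24×14.6.
Adiabatic: P_a = P₁(V₁/V₂)^γ = 2.24×14.6^(7/5).
P_a/P_b = (V₁/V₂)^(γ−1) = 14.6^(2/5) = 2.922.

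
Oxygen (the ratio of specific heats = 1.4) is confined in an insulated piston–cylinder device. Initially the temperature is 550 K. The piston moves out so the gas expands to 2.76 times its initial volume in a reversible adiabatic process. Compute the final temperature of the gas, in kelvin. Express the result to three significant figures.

For a reversible adiabat TV^(γ−1) is constant, so T₂ = T₁ (V₁/V₂)^(γ−1).
T₂ = 550 × (1/2.76)^(0.4) = 366.4 K.

T₂ ≈ 366 K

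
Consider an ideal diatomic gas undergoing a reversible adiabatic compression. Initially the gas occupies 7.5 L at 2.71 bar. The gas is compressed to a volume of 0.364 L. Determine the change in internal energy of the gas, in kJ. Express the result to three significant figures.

ΔU ≈ 12.0 kJ

γ = 7/5 for a diatomic ideal gas.
P₂ = P₁(V₁/V₂)^γ = 2.71×(7.5/0.364)^(7/5) = 187.3 bar.
For a reversible adiabat, W_by_gas = (P₁V₁ − P₂V₂)/(γ−1).
W_by = (271000×0.0075 − 1.873×10^7×0.000364) / (2/5) = -11960 J.
Q = 0 ⇒ ΔU = −W_by = 11960 J.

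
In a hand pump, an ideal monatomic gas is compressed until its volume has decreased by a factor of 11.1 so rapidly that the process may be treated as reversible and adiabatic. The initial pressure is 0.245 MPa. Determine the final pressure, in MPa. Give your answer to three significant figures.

P₂ ≈ 13.5 MPa

Since PV^γ is constant along a reversible adiabat, P₂ = P₁ (V₁/V₂)^γ.
For a monatomic ideal gas γ = 5/3.
P₂ = 0.245 × 11.1^(5/3) = 13.53 MPa.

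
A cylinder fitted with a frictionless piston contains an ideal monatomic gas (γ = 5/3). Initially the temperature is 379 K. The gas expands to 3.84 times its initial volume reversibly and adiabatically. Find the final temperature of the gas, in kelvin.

T₂ ≈ 155 K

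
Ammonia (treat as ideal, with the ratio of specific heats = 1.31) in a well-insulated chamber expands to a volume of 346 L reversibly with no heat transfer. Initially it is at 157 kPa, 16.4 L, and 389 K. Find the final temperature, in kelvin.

For a reversible adiabat TV^(γ−1) is constant, so T₂ = T₁ (V₁/V₂)^(γ−1).
T₂ = 389 × (16.4/346)^(0.31) = 151.2 K.

T₂ ≈ 151 K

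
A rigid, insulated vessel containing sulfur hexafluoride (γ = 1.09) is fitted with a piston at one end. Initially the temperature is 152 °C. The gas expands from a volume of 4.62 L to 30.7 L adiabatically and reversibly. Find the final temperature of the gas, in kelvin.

T₂ ≈ 359 K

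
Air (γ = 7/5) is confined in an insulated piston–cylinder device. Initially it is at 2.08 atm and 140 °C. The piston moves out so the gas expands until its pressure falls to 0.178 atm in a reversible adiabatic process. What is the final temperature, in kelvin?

T₂ ≈ 205 K

Along an adiabat T P^((1−γ)/γ) is constant, so T₂ = T₁ (P₂/P₁)^((γ−1)/γ).
T₁ = 140 °C = 413.1 K.
T₂ = 413.1 × (0.178/2.08)^(2/7) = 204.7 K.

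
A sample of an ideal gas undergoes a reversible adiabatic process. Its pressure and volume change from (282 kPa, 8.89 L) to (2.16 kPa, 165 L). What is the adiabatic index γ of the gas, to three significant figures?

γ ≈ 1.67

PV^γ = const ⇒ γ = ln(P₂/P₁) / ln(V₁/V₂).
γ = ln(2.16/282) / ln(8.89/165) = 1.668.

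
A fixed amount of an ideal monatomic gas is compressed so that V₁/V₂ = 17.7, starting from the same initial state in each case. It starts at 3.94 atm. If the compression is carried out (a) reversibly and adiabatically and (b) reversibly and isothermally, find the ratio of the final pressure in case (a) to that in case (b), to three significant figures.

For a monatomic ideal gas γ = 5/3.
Isothermal: P_b = P₁(V₁/V₂) = 3.94×17.7.
Adiabatic: P_a = P₁(V₁/V₂)^γ = 3.94×17.7^(5/3).
P_a/P_b = (V₁/V₂)^(γ−1) = 17.7^(2/3) = 6.792.

P_adiabatic / P_isothermal ≈ 6.79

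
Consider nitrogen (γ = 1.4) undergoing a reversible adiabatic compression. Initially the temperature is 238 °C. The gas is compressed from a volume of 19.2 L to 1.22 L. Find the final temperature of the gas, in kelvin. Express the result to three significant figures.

Adiabatic: T₁V₁^(γ−1) = T₂V₂^(γ−1) ⇒ T₂ = T₁ (V₁/V₂)^(γ−1).
T₁ = 238 °C = 511.1 K.
T₂ = 511.1 × (19.2/1.22)^(0.4) = 1539 K.

T₂ ≈ 1540 K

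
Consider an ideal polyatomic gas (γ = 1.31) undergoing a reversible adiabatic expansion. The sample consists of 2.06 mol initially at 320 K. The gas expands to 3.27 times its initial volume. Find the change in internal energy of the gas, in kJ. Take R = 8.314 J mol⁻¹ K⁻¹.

For a reversible adiabat TV^(γ−1) is constant, so T₂ = T₁ (V₁/V₂)^(γ−1).
T₂ = 320 × (1/3.27)^(0.31) = 221.6 K.
Q = 0, so ΔU = W_on_gas = nCᵥΔT with Cᵥ = R/(γ−1) = 26.82 J/(mol·K).
ΔU = 2.06 × 26.82 × (221.6 − 320) = -5434 J.

ΔU ≈ -5.43 kJ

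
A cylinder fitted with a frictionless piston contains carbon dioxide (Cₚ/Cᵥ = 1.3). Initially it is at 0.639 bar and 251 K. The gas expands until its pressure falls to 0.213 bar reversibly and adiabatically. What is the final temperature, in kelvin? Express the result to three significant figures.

Along an adiabat T P^((1−γ)/γ) is constant, so T₂ = T₁ (P₂/P₁)^((γ−1)/γ).
T₂ = 251 × (0.213/0.639)^(0.231) = 194.8 K.

T₂ ≈ 195 K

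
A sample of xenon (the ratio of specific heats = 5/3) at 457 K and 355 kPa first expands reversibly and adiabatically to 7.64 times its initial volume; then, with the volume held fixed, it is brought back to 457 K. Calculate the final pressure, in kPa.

Adiabatic step (PV^γ = const): P₂ = 355×(1/7.64)^(5/3) = 11.98 kPa; T₂ = 457×(1/7.64)^(2/3) = 117.8 K.
Isochoric: P₃ = P₂(T₃/T₂) = 11.98 × (457/117.8) = 46.47 kPa.

P₃ ≈ 46.5 kPa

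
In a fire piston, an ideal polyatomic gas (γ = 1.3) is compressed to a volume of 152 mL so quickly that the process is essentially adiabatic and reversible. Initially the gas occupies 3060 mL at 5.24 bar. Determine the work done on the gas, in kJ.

W ≈ 7.81 kJ

P₂ = P₁(V₁/V₂)^γ = 5.24×(3060/152)^(1.3) = 259.6 bar.
For a reversible adiabat, W_by_gas = (P₁V₁ − P₂V₂)/(γ−1).
W_by = (524000×0.00306 − 2.596×10^7×0.000152) / (0.3) = -7810 J.
W_on_gas = −W_by = 7810 J.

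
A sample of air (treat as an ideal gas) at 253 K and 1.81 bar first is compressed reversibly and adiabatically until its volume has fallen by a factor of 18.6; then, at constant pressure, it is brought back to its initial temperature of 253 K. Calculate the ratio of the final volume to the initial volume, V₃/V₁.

For a diatomic ideal gas γ = 7/5.
Adiabatic step: V₂/V₁ = 0.05376; T₂ = T₁·18.6^(2/5) = 814.6 K.
Isobaric step: V₃/V₂ = T₃/T₂ = 253/814.6.
V₃/V₁ = (V₂/V₁)(V₃/V₂) = 0.05376 × (253/814.6) = 0.0167.

V₃/V₁ ≈ 0.0167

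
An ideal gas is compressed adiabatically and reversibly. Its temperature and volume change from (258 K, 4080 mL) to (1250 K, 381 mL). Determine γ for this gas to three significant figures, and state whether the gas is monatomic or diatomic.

TV^(γ−1) = const ⇒ γ − 1 = ln(T₂/T₁) / ln(V₁/V₂).
γ = 1 + ln(1250/258) / ln(4080/381) = 1.666.
γ ≈ 1.67 is close to 5/3, so the gas is monatomic.

γ ≈ 1.67; monatomic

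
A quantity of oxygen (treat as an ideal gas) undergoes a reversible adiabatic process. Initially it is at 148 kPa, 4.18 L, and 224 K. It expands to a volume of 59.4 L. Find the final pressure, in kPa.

Since PV^γ is constant along a reversible adiabat, P₂ = P₁ (V₁/V₂)^γ.
γ = 7/5 for a diatomic ideal gas.
P₂ = 148 × (4.18/59.4)^(7/5) = 3.603 kPa.

P₂ ≈ 3.60 kPa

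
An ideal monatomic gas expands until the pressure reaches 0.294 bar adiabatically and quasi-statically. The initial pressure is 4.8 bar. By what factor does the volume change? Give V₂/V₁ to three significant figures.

V₂/V₁ ≈ 5.34

From PV^γ = const, V₂/V₁ = (P₁/P₂)^(1/γ).
For a monatomic ideal gas γ = 5/3.
V₂/V₁ = (4.8/0.294)^(3/5) = 5.342.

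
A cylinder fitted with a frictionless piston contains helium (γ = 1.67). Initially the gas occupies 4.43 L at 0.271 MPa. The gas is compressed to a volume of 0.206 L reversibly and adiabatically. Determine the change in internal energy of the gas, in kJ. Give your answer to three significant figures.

P₂ = P₁(V₁/V₂)^γ = 0.271×(4.43/0.206)^(1.67) = 45.53 MPa.
For a reversible adiabat, W_by_gas = (P₁V₁ − P₂V₂)/(γ−1).
W_by = (271000×0.00443 − 4.553×10^7×0.000206) / (0.67) = -12210 J.
Q = 0 ⇒ ΔU = −W_by = 12210 J.

ΔU ≈ 12.2 kJ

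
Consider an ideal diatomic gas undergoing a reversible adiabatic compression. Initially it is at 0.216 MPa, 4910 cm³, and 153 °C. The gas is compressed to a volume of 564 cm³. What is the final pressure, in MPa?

P₂ ≈ 4.47 MPa

Since PV^γ is constant along a reversible adiabat, P₂ = P₁ (V₁/V₂)^γ.
γ = 7/5 for a diatomic ideal gas.
P₂ = 0.216 × (4910/564)^(7/5) = 4.469 MPa.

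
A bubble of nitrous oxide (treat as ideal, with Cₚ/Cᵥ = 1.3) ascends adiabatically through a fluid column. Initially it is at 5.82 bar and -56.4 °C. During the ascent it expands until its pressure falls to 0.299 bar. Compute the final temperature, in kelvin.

T₂ ≈ 109 K

Adiabatic: T₂/T₁ = (P₂/P₁)^((γ−1)/γ).
T₁ = -56.4 °C = 216.7 K.
T₂ = 216.7 × (0.299/5.82)^(0.231) = 109.3 K.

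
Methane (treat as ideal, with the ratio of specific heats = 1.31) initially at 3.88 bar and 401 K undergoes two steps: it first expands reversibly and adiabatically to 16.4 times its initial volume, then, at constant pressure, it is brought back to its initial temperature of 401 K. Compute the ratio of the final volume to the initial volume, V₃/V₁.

V₃/V₁ ≈ 39.0

Adiabatic step: V₂/V₁ = 16.4; T₂ = T₁·(1/16.4)^(0.31) = 168.5 K.
Isobaric step: V₃/V₂ = T₃/T₂ = 401/168.5.
V₃/V₁ = (V₂/V₁)(V₃/V₂) = 16.4 × (401/168.5) = 39.03.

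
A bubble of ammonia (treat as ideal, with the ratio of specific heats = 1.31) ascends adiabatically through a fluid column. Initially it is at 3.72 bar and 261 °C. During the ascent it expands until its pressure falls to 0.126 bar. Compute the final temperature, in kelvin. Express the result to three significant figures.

Adiabatic: T₂/T₁ = (P₂/P₁)^((γ−1)/γ).
T₁ = 261 °C = 534.1 K.
T₂ = 534.1 × (0.126/3.72)^(0.237) = 239.8 K.

T₂ ≈ 240 K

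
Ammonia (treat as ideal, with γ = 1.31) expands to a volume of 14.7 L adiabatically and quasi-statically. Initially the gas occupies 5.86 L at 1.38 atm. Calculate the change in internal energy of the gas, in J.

ΔU ≈ -656 J

P₂ = P₁(V₁/V₂)^γ = 1.38×(5.86/14.7)^(1.31) = 0.4137 atm.
For a reversible adiabat, W_by_gas = (P₁V₁ − P₂V₂)/(γ−1).
W_by = (139800×0.00586 − 41910×0.0147) / (0.31) = 655.7 J.
Q = 0 ⇒ ΔU = −W_by = -655.7 J.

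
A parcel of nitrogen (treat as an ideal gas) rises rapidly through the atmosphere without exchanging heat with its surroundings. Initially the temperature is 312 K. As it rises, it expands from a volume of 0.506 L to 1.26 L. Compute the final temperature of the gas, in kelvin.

For a reversible adiabat TV^(γ−1) is constant, so T₂ = T₁ (V₁/V₂)^(γ−1).
For a diatomic ideal gas γ = 7/5, so γ−1 = 2/5.
T₂ = 312 × (0.506/1.26)^(2/5) = 216.6 K.

T₂ ≈ 217 K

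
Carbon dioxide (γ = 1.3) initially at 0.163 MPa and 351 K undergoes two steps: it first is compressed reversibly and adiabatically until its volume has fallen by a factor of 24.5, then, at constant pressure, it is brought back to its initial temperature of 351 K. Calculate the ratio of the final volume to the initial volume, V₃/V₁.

V₃/V₁ ≈ 0.0156

Adiabatic step: V₂/V₁ = 0.04082; T₂ = T₁·24.5^(0.3) = 916.3 K.
Isobaric step: V₃/V₂ = T₃/T₂ = 351/916.3.
V₃/V₁ = (V₂/V₁)(V₃/V₂) = 0.04082 × (351/916.3) = 0.01563.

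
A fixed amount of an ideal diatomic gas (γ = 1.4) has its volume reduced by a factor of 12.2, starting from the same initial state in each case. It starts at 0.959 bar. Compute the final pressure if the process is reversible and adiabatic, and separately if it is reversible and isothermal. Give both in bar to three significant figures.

adiabatic: 31.8 bar; isothermal: 11.7 bar

Isothermal: P₂ = P₁(V₁/V₂) = 0.959×12.2 = 11.7 bar.
Adiabatic: P₂ = P₁(V₁/V₂)^γ = 0.959×12.2^(1.4) = 31.82 bar.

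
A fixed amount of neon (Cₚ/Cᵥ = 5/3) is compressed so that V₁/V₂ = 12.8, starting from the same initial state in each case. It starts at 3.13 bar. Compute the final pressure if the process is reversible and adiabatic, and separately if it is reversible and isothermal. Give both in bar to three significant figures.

Isothermal: P₂ = P₁(V₁/V₂) = 3.13×12.8 = 40.06 bar.
Adiabatic: P₂ = P₁(V₁/V₂)^γ = 3.13×12.8^(5/3) = 219.2 bar.

adiabatic: 219 bar; isothermal: 40.1 bar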